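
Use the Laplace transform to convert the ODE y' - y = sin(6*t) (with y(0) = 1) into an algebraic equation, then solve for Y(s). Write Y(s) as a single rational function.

Y(s) = (s^2 + 42)/(s^3 - s^2 + 36*s - 36)

Apply the Laplace transform to the equation.
The derivative rules (L{y'} = sY - y(0) = sY - 1) turn the left side into (s - 1)Y - (1).
The right side is L{sin(6*t)} = 6/(s^2 + 36).
So (s - 1)Y = 6/(s^2 + 36) + (1).
Divide through and combine into a single rational function.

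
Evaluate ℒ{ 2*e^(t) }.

2/(s - 1)

L{2} = 2/s.
By the first shifting theorem, multiplying by e^(t) replaces s with s - 1.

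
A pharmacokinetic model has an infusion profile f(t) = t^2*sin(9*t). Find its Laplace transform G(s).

G(s) = 54*(s^2 - 27)/(s^2 + 81)^3

L{sin(9t)} = 9/(s^2 + 81).
Then apply L{t^2·g(t)} = (-1)^2 d^2/ds^2[H(s)] with H(s) = 9/(s^2 + 81):
differentiating 2 times and applying the sign gives 54*(s^2 - 27)/(s^2 + 81)^3.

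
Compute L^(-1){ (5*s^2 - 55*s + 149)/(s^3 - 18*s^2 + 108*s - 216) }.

Factor the denominator: s^3 - 18*s^2 + 108*s - 216 = (s - 6)^3.
Partial fraction decomposition gives [5/(s - 6)] + [5/(s - 6)^2] + [-1/(s - 6)^3].
Invert each term: 5/(s - 6) ↔ 5e^(6t); 5/(s - 6)^2 ↔ 5t·e^(6t); -1/(s - 6)^3 ↔ (-1/2)t^2·e^(6t).

-t^2*exp(6*t)/2 + 5*t*exp(6*t) + 5*exp(6*t)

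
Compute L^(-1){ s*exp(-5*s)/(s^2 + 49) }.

Heaviside(t - 5)*(cos(7*t - 35))

The factor e^(-5s) signals a time shift by c = 5 (second shifting theorem).
L{cos(7t)} = s/(s^2 + 49), so L^-1{s/(s^2 + 49)} = cos(7*t).
Hence the inverse is u(t - 5) times that function evaluated at t - 5.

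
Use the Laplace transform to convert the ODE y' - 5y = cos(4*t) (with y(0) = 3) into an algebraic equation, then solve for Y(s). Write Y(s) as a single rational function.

Take the Laplace transform of both sides.
The derivative rules (L{y'} = sY - y(0) = sY - 3) turn the left side into (s - 5)Y - (3).
The right side is L{cos(4*t)} = s/(s^2 + 16).
So (s - 5)Y = s/(s^2 + 16) + (3).
Divide through and combine into a single rational function.

Y(s) = (3*s^2 + s + 48)/(s^3 - 5*s^2 + 16*s - 80)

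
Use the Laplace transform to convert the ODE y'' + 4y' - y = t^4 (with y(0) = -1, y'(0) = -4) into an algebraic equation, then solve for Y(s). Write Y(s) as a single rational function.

Y(s) = (-s^6 - 8*s^5 + 24)/(s^7 + 4*s^6 - s^5)

Apply the Laplace transform to the equation.
Using L{y''} = s^2 Y - s·y(0) - y'(0) and L{y'} = sY - y(0), with y(0) = -1, y'(0) = -4, the left side becomes (s^2 + 4*s - 1)Y - (-s - 8).
The right side is L{t^4} = 24/s^5.
So (s^2 + 4*s - 1)Y = 24/s^5 + (-s - 8).
Divide through and combine into a single rational function.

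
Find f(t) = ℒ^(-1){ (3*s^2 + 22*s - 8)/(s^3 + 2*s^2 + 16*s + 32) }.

Factor the denominator: s^3 + 2*s^2 + 16*s + 32 = (s + 2)*(s^2 + 16).
Partial fraction decomposition gives [-2/(s + 2)] + [5*s/(s^2 + 16)] + [12/(s^2 + 16)].
Invert each term: -2/(s + 2) ↔ -2e^(-2t); 5·s/(s^2 + 16) ↔ 5cos(4t); 3·4/(s^2 + 16) ↔ 3sin(4t).

f(t) = 3*sin(4*t) + 5*cos(4*t) - 2*exp(-2*t)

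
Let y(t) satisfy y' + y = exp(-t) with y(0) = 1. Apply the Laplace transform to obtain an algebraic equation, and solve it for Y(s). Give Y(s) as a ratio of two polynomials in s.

Y(s) = (s + 2)/(s^2 + 2*s + 1)

Apply the Laplace transform to the equation.
Using L{y'} = sY - y(0) = sY - 1, the left side becomes (s + 1)Y - (1).
The right side is L{exp(-t)} = 1/(s + 1).
So (s + 1)Y = 1/(s + 1) + (1).
Isolate Y and clear denominators.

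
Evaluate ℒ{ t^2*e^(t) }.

2/(s - 1)^3

L{t^2} = 2!/s^3 = 2/s^3.
By the first shifting theorem, multiplying by e^(t) replaces s with s - 1.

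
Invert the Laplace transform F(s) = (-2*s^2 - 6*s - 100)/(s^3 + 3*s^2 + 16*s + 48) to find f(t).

Factor the denominator: s^3 + 3*s^2 + 16*s + 48 = (s + 3)*(s^2 + 16).
Partial fraction decomposition gives [-4/(s + 3)] + [2*s/(s^2 + 16)] + [-12/(s^2 + 16)].
Invert each term: -4/(s + 3) ↔ -4e^(-3t); 2·s/(s^2 + 16) ↔ 2cos(4t); -3·4/(s^2 + 16) ↔ -3sin(4t).

f(t) = -3*sin(4*t) + 2*cos(4*t) - 4*exp(-3*t)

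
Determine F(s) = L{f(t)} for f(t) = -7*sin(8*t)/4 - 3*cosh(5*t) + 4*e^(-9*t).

F(s) = -3*s/(s^2 - 25) - 14/(s^2 + 64) + 4/(s + 9)

Apply the Laplace transform termwise.
(-7/4)·[L{sin(8t)} = 8/(s^2 + 64)]; (-3)·[L{cosh(5t)} = s/(s^2 - 25)]; (4)·[L{e^(-9t)} = 1/(s + 9)].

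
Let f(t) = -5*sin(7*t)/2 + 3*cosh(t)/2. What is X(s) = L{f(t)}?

X(s) = 3*s/(2*(s^2 - 1)) - 35/(2*(s^2 + 49))

The transform is linear, so treat each term independently.
(3/2)·[L{cosh(t)} = s/(s^2 - 1)]; (-5/2)·[L{sin(7t)} = 7/(s^2 + 49)].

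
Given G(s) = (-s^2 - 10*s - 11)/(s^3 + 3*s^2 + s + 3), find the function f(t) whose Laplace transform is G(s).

f(t) = -4*sin(t) - 2*cos(t) + exp(-3*t)

Factor the denominator: s^3 + 3*s^2 + s + 3 = (s + 3)*(s^2 + 1).
Partial fraction decomposition gives [1/(s + 3)] + [-2*s/(s^2 + 1)] + [-4/(s^2 + 1)].
Invert each term: 1/(s + 3) ↔ e^(-3t); -2·s/(s^2 + 1) ↔ -2cos(t); -4·1/(s^2 + 1) ↔ -4sin(t).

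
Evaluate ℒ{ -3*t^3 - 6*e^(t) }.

-6/(s - 1) - 18/s^4

By linearity of the Laplace transform, transform each term separately.
(-6)·[L{e^(t)} = 1/(s - 1)]; (-3)·[L{t^3} = 3!/s^4 = 6/s^4].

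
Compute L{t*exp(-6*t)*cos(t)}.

(s + 5)*(s + 7)/(s^2 + 12*s + 37)^2

L{cos(t)} = s/(s^2 + 1).
Multiplying by e^(-6t) shifts s → s + 6, so L{exp(-6*t)*cos(t)} = (s + 6)/((s + 6)^2 + 1).
Then apply L{t·g(t)} = -d/ds[G(s)] with G(s) = (s + 6)/((s + 6)^2 + 1):
differentiating 1 time and applying the sign gives (s + 5)*(s + 7)/(s^2 + 12*s + 37)^2.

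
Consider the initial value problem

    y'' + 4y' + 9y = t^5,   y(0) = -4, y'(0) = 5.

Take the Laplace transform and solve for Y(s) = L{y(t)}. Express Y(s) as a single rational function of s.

Y(s) = (-4*s^7 - 11*s^6 + 120)/(s^8 + 4*s^7 + 9*s^6)

Transform both sides with L{·}.
Using L{y''} = s^2 Y - s·y(0) - y'(0) and L{y'} = sY - y(0), with y(0) = -4, y'(0) = 5, the left side becomes (s^2 + 4*s + 9)Y - (-4*s - 11).
The right side is L{t^5} = 120/s^6.
So (s^2 + 4*s + 9)Y = 120/s^6 + (-4*s - 11).
Isolate Y and clear denominators.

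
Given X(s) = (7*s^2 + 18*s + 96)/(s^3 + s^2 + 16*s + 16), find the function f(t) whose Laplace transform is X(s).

f(t) = 4*sin(4*t) + 2*cos(4*t) + 5*exp(-t)

Factor the denominator: s^3 + s^2 + 16*s + 16 = (s + 1)*(s^2 + 16).
Partial fraction decomposition gives [5/(s + 1)] + [2*s/(s^2 + 16)] + [16/(s^2 + 16)].
Invert each term: 5/(s + 1) ↔ 5e^(-t); 2·s/(s^2 + 16) ↔ 2cos(4t); 4·4/(s^2 + 16) ↔ 4sin(4t).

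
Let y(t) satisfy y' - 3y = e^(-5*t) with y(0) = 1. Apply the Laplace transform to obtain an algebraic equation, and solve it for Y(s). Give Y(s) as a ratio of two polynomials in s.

Y(s) = (s + 6)/(s^2 + 2*s - 15)

Take the Laplace transform of both sides.
The derivative rules (L{y'} = sY - y(0) = sY - 1) turn the left side into (s - 3)Y - (1).
The right side is L{e^(-5*t)} = 1/(s + 5).
So (s - 3)Y = 1/(s + 5) + (1).
Isolate Y and clear denominators.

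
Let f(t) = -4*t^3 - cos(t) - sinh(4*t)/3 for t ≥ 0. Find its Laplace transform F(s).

F(s) = -s/(s^2 + 1) - 4/(3*(s^2 - 16)) - 24/s^4

Apply the Laplace transform termwise.
(-4)·[L{t^3} = 3!/s^4 = 6/s^4]; (-1/3)·[L{sinh(4t)} = 4/(s^2 - 16)]; (-1)·[L{cos(t)} = s/(s^2 + 1)].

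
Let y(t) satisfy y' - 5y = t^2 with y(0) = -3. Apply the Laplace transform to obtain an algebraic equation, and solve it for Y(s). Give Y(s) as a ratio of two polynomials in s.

Y(s) = (-3*s^3 + 2)/(s^4 - 5*s^3)

Transform both sides with L{·}.
With L{y'} = sY - y(0) = sY - (-3): the LHS transforms to (s - 5)Y - (-3).
The right side is L{t^2} = 2/s^3.
So (s - 5)Y = 2/s^3 + (-3).
Solve for Y(s) and write it as one ratio of polynomials.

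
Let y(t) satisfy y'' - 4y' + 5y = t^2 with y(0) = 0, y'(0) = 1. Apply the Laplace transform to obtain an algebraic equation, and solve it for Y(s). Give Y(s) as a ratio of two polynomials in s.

Y(s) = (s^3 + 2)/(s^5 - 4*s^4 + 5*s^3)

Transform both sides with L{·}.
Using L{y''} = s^2 Y - s·y(0) - y'(0) and L{y'} = sY - y(0), with y(0) = 0, y'(0) = 1, the left side becomes (s^2 - 4*s + 5)Y - (1).
The right side is L{t^2} = 2/s^3.
So (s^2 - 4*s + 5)Y = 2/s^3 + (1).
Divide through and combine into a single rational function.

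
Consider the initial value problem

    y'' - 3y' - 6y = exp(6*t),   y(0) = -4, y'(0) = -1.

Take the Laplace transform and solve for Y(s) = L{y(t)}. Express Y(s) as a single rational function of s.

Y(s) = (-4*s^2 + 35*s - 65)/(s^3 - 9*s^2 + 12*s + 36)

Transform both sides with L{·}.
Using L{y''} = s^2 Y - s·y(0) - y'(0) and L{y'} = sY - y(0), with y(0) = -4, y'(0) = -1, the left side becomes (s^2 - 3*s - 6)Y - (-4*s + 11).
The right side is L{exp(6*t)} = 1/(s - 6).
So (s^2 - 3*s - 6)Y = 1/(s - 6) + (-4*s + 11).
Isolate Y and clear denominators.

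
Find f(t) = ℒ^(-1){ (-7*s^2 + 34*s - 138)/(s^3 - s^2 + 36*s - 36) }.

Factor the denominator: s^3 - s^2 + 36*s - 36 = (s - 1)*(s^2 + 36).
Partial fraction decomposition gives [-3/(s - 1)] + [-4*s/(s^2 + 36)] + [30/(s^2 + 36)].
Invert each term: -3/(s - 1) ↔ -3e^(t); -4·s/(s^2 + 36) ↔ -4cos(6t); 5·6/(s^2 + 36) ↔ 5sin(6t).

f(t) = -3*exp(t) + 5*sin(6*t) - 4*cos(6*t)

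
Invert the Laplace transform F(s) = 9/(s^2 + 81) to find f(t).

Since L{sin(9t)} = 9/(s^2 + 81), the inverse is sin(9*t).

f(t) = sin(9*t)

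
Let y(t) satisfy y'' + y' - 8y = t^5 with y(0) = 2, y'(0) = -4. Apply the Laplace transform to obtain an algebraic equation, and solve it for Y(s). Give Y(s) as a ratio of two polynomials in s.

Y(s) = (2*s^7 - 2*s^6 + 120)/(s^8 + s^7 - 8*s^6)

Apply the Laplace transform to the equation.
With L{y''} = s^2 Y - s·y(0) - y'(0) and L{y'} = sY - y(0), with y(0) = 2, y'(0) = -4: the LHS transforms to (s^2 + s - 8)Y - (2*s - 2).
The right side is L{t^5} = 120/s^6.
So (s^2 + s - 8)Y = 120/s^6 + (2*s - 2).
Solve for Y(s) and write it as one ratio of polynomials.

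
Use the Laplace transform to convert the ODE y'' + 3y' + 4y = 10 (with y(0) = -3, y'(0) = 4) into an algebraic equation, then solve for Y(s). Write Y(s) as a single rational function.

Laplace-transform each side.
The derivative rules (L{y''} = s^2 Y - s·y(0) - y'(0) and L{y'} = sY - y(0), with y(0) = -3, y'(0) = 4) turn the left side into (s^2 + 3*s + 4)Y - (-3*s - 5).
The right side is L{10} = 10/s.
So (s^2 + 3*s + 4)Y = 10/s + (-3*s - 5).
Divide through and combine into a single rational function.

Y(s) = (-3*s^2 - 5*s + 10)/(s^3 + 3*s^2 + 4*s)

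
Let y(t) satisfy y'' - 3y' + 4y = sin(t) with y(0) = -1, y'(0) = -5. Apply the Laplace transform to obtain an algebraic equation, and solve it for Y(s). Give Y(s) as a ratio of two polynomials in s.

Y(s) = (-s^3 - 2*s^2 - s - 1)/(s^4 - 3*s^3 + 5*s^2 - 3*s + 4)

Take the Laplace transform of both sides.
Using L{y''} = s^2 Y - s·y(0) - y'(0) and L{y'} = sY - y(0), with y(0) = -1, y'(0) = -5, the left side becomes (s^2 - 3*s + 4)Y - (-s - 2).
The right side is L{sin(t)} = 1/(s^2 + 1).
So (s^2 - 3*s + 4)Y = 1/(s^2 + 1) + (-s - 2).
Divide through and combine into a single rational function.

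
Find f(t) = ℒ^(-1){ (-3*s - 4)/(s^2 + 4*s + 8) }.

f(t) = exp(-2*t)*sin(2*t) - 3*exp(-2*t)*cos(2*t)

Complete the square in the denominator: s^2 + 4*s + 8 = (s + 2)^2 + 2^2.
Split the numerator to match: -3*s - 4 = -3·(s + 2) + 1·2.
Invert each term: -3·(s + 2)/((s + 2)^2 + 4) ↔ -3e^(-2t)cos(2t); 1·2/((s + 2)^2 + 4) ↔ e^(-2t)sin(2t).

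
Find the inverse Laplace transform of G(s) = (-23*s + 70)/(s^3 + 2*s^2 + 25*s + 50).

Factor the denominator: s^3 + 2*s^2 + 25*s + 50 = (s + 2)*(s^2 + 25).
Partial fraction decomposition gives [4/(s + 2)] + [-4*s/(s^2 + 25)] + [-15/(s^2 + 25)].
Invert each term: 4/(s + 2) ↔ 4e^(-2t); -4·s/(s^2 + 25) ↔ -4cos(5t); -3·5/(s^2 + 25) ↔ -3sin(5t).

-3*sin(5*t) - 4*cos(5*t) + 4*exp(-2*t)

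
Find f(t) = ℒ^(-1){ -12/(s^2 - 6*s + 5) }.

f(t) = -6*exp(3*t)*sinh(2*t)

Rewrite the denominator: s^2 - 6*s + 5 = (s - 3)^2 - 4.
The form in (s - 3) signals a first-shifting-theorem factor e^(3t).
Since L{sinh(2t)} = 2/(s^2 - 4), the inverse is e^(3*t)*sinh(2*t), scaled by -6.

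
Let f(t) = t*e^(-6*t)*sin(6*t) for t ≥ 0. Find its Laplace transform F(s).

L{sin(6t)} = 6/(s^2 + 36).
Multiplying by e^(-6t) shifts s → s + 6, so L{e^(-6*t)*sin(6*t)} = 6/((s + 6)^2 + 36).
Then apply L{t·g(t)} = -d/ds[G(s)] with G(s) = 6/((s + 6)^2 + 36):
differentiating 1 time and applying the sign gives 12*(s + 6)/(s^2 + 12*s + 72)^2.

F(s) = 12*(s + 6)/(s^2 + 12*s + 72)^2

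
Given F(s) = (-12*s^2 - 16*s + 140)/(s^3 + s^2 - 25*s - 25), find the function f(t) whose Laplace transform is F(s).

Factor the denominator: s^3 + s^2 - 25*s - 25 = (s - 5)*(s + 1)*(s + 5).
Partial fraction decomposition gives [-6/(s + 1)] + [-4/(s - 5)] + [-2/(s + 5)].
Invert each term: -6/(s + 1) ↔ -6e^(-t); -4/(s - 5) ↔ -4e^(5t); -2/(s + 5) ↔ -2e^(-5t).

f(t) = -4*exp(5*t) - 6*exp(-t) - 2*exp(-5*t)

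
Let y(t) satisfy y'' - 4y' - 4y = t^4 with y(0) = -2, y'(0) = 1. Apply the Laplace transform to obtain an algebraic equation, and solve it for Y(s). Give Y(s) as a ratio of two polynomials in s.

Take the Laplace transform of both sides.
Using L{y''} = s^2 Y - s·y(0) - y'(0) and L{y'} = sY - y(0), with y(0) = -2, y'(0) = 1, the left side becomes (s^2 - 4*s - 4)Y - (-2*s + 9).
The right side is L{t^4} = 24/s^5.
So (s^2 - 4*s - 4)Y = 24/s^5 + (-2*s + 9).
Solve for Y(s) and write it as one ratio of polynomials.

Y(s) = (-2*s^6 + 9*s^5 + 24)/(s^7 - 4*s^6 - 4*s^5)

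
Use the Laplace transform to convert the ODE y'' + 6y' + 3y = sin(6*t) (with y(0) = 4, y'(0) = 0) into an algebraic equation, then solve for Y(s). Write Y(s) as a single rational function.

Y(s) = (4*s^3 + 24*s^2 + 144*s + 870)/(s^4 + 6*s^3 + 39*s^2 + 216*s + 108)

Apply the Laplace transform to the equation.
Using L{y''} = s^2 Y - s·y(0) - y'(0) and L{y'} = sY - y(0), with y(0) = 4, y'(0) = 0, the left side becomes (s^2 + 6*s + 3)Y - (4*s + 24).
The right side is L{sin(6*t)} = 6/(s^2 + 36).
So (s^2 + 6*s + 3)Y = 6/(s^2 + 36) + (4*s + 24).
Divide through and combine into a single rational function.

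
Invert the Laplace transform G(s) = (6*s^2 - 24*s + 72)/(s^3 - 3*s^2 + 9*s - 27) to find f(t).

Factor the denominator: s^3 - 3*s^2 + 9*s - 27 = (s - 3)*(s^2 + 9).
Partial fraction decomposition gives [3/(s - 3)] + [3*s/(s^2 + 9)] + [-15/(s^2 + 9)].
Invert each term: 3/(s - 3) ↔ 3e^(3t); 3·s/(s^2 + 9) ↔ 3cos(3t); -5·3/(s^2 + 9) ↔ -5sin(3t).

f(t) = 3*exp(3*t) - 5*sin(3*t) + 3*cos(3*t)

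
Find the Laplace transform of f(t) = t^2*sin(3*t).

L{sin(3t)} = 3/(s^2 + 9).
Then apply L{t^2·g(t)} = (-1)^2 d^2/ds^2[G(s)] with G(s) = 3/(s^2 + 9):
differentiating 2 times and applying the sign gives 18*(s^2 - 3)/(s^2 + 9)^3.

18*(s^2 - 3)/(s^2 + 9)^3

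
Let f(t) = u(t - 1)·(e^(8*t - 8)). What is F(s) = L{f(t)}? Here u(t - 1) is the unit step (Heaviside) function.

By the second shifting theorem, L{u(t - c)·g(t - c)} = e^(-cs)·G(s) with c = 1 and G(s) = L{g(t)}.
L{e^(8t)} = 1/(s - 8).

F(s) = exp(-s)/(s - 8)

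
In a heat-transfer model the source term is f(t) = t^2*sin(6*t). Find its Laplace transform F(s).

F(s) = 36*(s^2 - 12)/(s^2 + 36)^3

L{sin(6t)} = 6/(s^2 + 36).
Then apply L{t^2·g(t)} = (-1)^2 d^2/ds^2[G(s)] with G(s) = 6/(s^2 + 36):
differentiating 2 times and applying the sign gives 36*(s^2 - 12)/(s^2 + 36)^3.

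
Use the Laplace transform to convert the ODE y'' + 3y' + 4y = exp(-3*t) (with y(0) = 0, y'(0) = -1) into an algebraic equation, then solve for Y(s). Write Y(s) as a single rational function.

Y(s) = (-s - 2)/(s^3 + 6*s^2 + 13*s + 12)

Laplace-transform each side.
Using L{y''} = s^2 Y - s·y(0) - y'(0) and L{y'} = sY - y(0), with y(0) = 0, y'(0) = -1, the left side becomes (s^2 + 3*s + 4)Y - (-1).
The right side is L{exp(-3*t)} = 1/(s + 3).
So (s^2 + 3*s + 4)Y = 1/(s + 3) + (-1).
Divide through and combine into a single rational function.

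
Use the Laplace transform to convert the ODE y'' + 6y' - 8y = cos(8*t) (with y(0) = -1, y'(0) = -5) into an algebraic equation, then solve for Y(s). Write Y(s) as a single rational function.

Y(s) = (-s^3 - 11*s^2 - 63*s - 704)/(s^4 + 6*s^3 + 56*s^2 + 384*s - 512)

Take the Laplace transform of both sides.
With L{y''} = s^2 Y - s·y(0) - y'(0) and L{y'} = sY - y(0), with y(0) = -1, y'(0) = -5: the LHS transforms to (s^2 + 6*s - 8)Y - (-s - 11).
The right side is L{cos(8*t)} = s/(s^2 + 64).
So (s^2 + 6*s - 8)Y = s/(s^2 + 64) + (-s - 11).
Divide through and combine into a single rational function.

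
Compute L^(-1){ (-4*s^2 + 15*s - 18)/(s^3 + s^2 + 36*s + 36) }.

3*sin(6*t) - 3*cos(6*t) - exp(-t)

Factor the denominator: s^3 + s^2 + 36*s + 36 = (s + 1)*(s^2 + 36).
Partial fraction decomposition gives [-1/(s + 1)] + [-3*s/(s^2 + 36)] + [18/(s^2 + 36)].
Invert each term: -1/(s + 1) ↔ -e^(-t); -3·s/(s^2 + 36) ↔ -3cos(6t); 3·6/(s^2 + 36) ↔ 3sin(6t).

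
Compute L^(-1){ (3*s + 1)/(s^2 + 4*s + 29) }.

Complete the square in the denominator: s^2 + 4*s + 29 = (s + 2)^2 + 5^2.
Split the numerator to match: 3*s + 1 = 3·(s + 2) - 1·5.
Invert each term: 3·(s + 2)/((s + 2)^2 + 25) ↔ 3e^(-2t)cos(5t); -1·5/((s + 2)^2 + 25) ↔ -e^(-2t)sin(5t).

-exp(-2*t)*sin(5*t) + 3*exp(-2*t)*cos(5*t)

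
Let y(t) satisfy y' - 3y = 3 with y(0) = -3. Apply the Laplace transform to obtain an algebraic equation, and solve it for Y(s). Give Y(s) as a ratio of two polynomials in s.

Y(s) = (-3*s + 3)/(s^2 - 3*s)

Apply the Laplace transform to the equation.
With L{y'} = sY - y(0) = sY - (-3): the LHS transforms to (s - 3)Y - (-3).
The right side is L{3} = 3/s.
So (s - 3)Y = 3/s + (-3).
Divide through and combine into a single rational function.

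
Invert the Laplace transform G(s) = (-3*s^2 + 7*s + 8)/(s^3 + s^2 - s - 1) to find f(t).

f(t) = t*exp(-t) + 3*exp(t) - 6*exp(-t)

Factor the denominator: s^3 + s^2 - s - 1 = (s - 1)*(s + 1)^2.
Partial fraction decomposition gives [-6/(s + 1)] + [(s + 1)^(-2)] + [3/(s - 1)].
Invert each term: -6/(s + 1) ↔ -6e^(-t); 1/(s + 1)^2 ↔ t·e^(-t); 3/(s - 1) ↔ 3e^(t).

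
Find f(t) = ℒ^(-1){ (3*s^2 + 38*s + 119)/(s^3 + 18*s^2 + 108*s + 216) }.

f(t) = -t^2*exp(-6*t)/2 + 2*t*exp(-6*t) + 3*exp(-6*t)

Factor the denominator: s^3 + 18*s^2 + 108*s + 216 = (s + 6)^3.
Partial fraction decomposition gives [3/(s + 6)] + [2/(s + 6)^2] + [-1/(s + 6)^3].
Invert each term: 3/(s + 6) ↔ 3e^(-6t); 2/(s + 6)^2 ↔ 2t·e^(-6t); -1/(s + 6)^3 ↔ (-1/2)t^2·e^(-6t).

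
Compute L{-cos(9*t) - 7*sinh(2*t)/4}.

The transform is linear, so treat each term independently.
(-7/4)·[L{sinh(2t)} = 2/(s^2 - 4)]; (-1)·[L{cos(9t)} = s/(s^2 + 81)].

-s/(s^2 + 81) - 7/(2*(s^2 - 4))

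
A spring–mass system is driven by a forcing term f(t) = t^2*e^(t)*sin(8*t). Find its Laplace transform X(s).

L{sin(8t)} = 8/(s^2 + 64).
Multiplying by e^(t) shifts s → s - 1, so L{e^(t)*sin(8*t)} = 8/((s - 1)^2 + 64).
Then apply L{t^2·g(t)} = (-1)^2 d^2/ds^2[G(s)] with G(s) = 8/((s - 1)^2 + 64):
differentiating 2 times and applying the sign gives 16*(3*s^2 - 6*s - 61)/(s^2 - 2*s + 65)^3.

X(s) = 16*(3*s^2 - 6*s - 61)/(s^2 - 2*s + 65)^3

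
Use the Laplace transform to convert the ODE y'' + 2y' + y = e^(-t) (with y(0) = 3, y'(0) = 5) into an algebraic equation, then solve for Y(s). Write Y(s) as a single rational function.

Y(s) = (3*s^2 + 14*s + 12)/(s^3 + 3*s^2 + 3*s + 1)

Laplace-transform each side.
Using L{y''} = s^2 Y - s·y(0) - y'(0) and L{y'} = sY - y(0), with y(0) = 3, y'(0) = 5, the left side becomes (s^2 + 2*s + 1)Y - (3*s + 11).
The right side is L{e^(-t)} = 1/(s + 1).
So (s^2 + 2*s + 1)Y = 1/(s + 1) + (3*s + 11).
Divide through and combine into a single rational function.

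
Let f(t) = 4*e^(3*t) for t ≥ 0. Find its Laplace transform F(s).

L{4} = 4/s.
By the first shifting theorem, multiplying by e^(3t) replaces s with s - 3.

F(s) = 4/(s - 3)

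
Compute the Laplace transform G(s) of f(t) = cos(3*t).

G(s) = s/(s^2 + 9)

L{cos(3t)} = s/(s^2 + 9).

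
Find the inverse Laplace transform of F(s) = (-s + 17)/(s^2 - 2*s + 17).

4*exp(t)*sin(4*t) - exp(t)*cos(4*t)

Complete the square in the denominator: s^2 - 2*s + 17 = (s - 1)^2 + 4^2.
Split the numerator to match: -s + 17 = -1·(s - 1) + 4·4.
Invert each term: -1·(s - 1)/((s - 1)^2 + 16) ↔ -e^(t)cos(4t); 4·4/((s - 1)^2 + 16) ↔ 4e^(t)sin(4t).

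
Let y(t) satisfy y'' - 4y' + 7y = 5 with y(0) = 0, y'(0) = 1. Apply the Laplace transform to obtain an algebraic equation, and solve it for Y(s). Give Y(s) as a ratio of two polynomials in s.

Y(s) = (s + 5)/(s^3 - 4*s^2 + 7*s)

Apply the Laplace transform to the equation.
With L{y''} = s^2 Y - s·y(0) - y'(0) and L{y'} = sY - y(0), with y(0) = 0, y'(0) = 1: the LHS transforms to (s^2 - 4*s + 7)Y - (1).
The right side is L{5} = 5/s.
So (s^2 - 4*s + 7)Y = 5/s + (1).
Isolate Y and clear denominators.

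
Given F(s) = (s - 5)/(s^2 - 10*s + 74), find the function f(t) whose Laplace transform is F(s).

f(t) = exp(5*t)*cos(7*t)

Rewrite the denominator: s^2 - 10*s + 74 = (s - 5)^2 + 49.
The form in (s - 5) signals a first-shifting-theorem factor e^(5t).
Since L{cos(7t)} = s/(s^2 + 49), the inverse is e^(5*t)*cos(7*t).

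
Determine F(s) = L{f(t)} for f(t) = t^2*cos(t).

L{cos(t)} = s/(s^2 + 1).
Then apply L{t^2·g(t)} = (-1)^2 d^2/ds^2[G(s)] with G(s) = s/(s^2 + 1):
differentiating 2 times and applying the sign gives 2*s*(s^2 - 3)/(s^2 + 1)^3.

F(s) = 2*s*(s^2 - 3)/(s^2 + 1)^3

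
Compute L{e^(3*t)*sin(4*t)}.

4/((s - 3)^2 + 16)

L{sin(4t)} = 4/(s^2 + 16).
By the first shifting theorem, multiplying by e^(3t) replaces s with s - 3.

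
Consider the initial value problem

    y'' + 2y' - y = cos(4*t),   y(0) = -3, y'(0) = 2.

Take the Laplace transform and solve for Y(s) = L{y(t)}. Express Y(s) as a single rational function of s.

Take the Laplace transform of both sides.
With L{y''} = s^2 Y - s·y(0) - y'(0) and L{y'} = sY - y(0), with y(0) = -3, y'(0) = 2: the LHS transforms to (s^2 + 2*s - 1)Y - (-3*s - 4).
The right side is L{cos(4*t)} = s/(s^2 + 16).
So (s^2 + 2*s - 1)Y = s/(s^2 + 16) + (-3*s - 4).
Divide through and combine into a single rational function.

Y(s) = (-3*s^3 - 4*s^2 - 47*s - 64)/(s^4 + 2*s^3 + 15*s^2 + 32*s - 16)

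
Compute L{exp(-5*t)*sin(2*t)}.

2/((s + 5)^2 + 4)

L{sin(2t)} = 2/(s^2 + 4).
By the first shifting theorem, multiplying by e^(-5t) replaces s with s + 5.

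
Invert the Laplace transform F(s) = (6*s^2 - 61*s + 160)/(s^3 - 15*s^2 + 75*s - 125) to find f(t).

Factor the denominator: s^3 - 15*s^2 + 75*s - 125 = (s - 5)^3.
Partial fraction decomposition gives [6/(s - 5)] + [-1/(s - 5)^2] + [5/(s - 5)^3].
Invert each term: 6/(s - 5) ↔ 6e^(5t); -1/(s - 5)^2 ↔ -t·e^(5t); 5/(s - 5)^3 ↔ (5/2)t^2·e^(5t).

f(t) = 5*t^2*exp(5*t)/2 - t*exp(5*t) + 6*exp(5*t)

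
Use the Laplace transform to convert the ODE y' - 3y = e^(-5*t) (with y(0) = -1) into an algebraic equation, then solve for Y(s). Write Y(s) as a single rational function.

Y(s) = (-s - 4)/(s^2 + 2*s - 15)

Apply the Laplace transform to the equation.
The derivative rules (L{y'} = sY - y(0) = sY - (-1)) turn the left side into (s - 3)Y - (-1).
The right side is L{e^(-5*t)} = 1/(s + 5).
So (s - 3)Y = 1/(s + 5) + (-1).
Isolate Y and clear denominators.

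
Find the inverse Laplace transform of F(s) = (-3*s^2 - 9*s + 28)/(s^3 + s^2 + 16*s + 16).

Factor the denominator: s^3 + s^2 + 16*s + 16 = (s + 1)*(s^2 + 16).
Partial fraction decomposition gives [2/(s + 1)] + [-5*s/(s^2 + 16)] + [-4/(s^2 + 16)].
Invert each term: 2/(s + 1) ↔ 2e^(-t); -5·s/(s^2 + 16) ↔ -5cos(4t); -1·4/(s^2 + 16) ↔ -sin(4t).

-sin(4*t) - 5*cos(4*t) + 2*exp(-t)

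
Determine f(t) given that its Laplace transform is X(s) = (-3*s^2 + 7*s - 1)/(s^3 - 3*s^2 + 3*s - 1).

Factor the denominator: s^3 - 3*s^2 + 3*s - 1 = (s - 1)^3.
Partial fraction decomposition gives [-3/(s - 1)] + [(s - 1)^(-2)] + [3/(s - 1)^3].
Invert each term: -3/(s - 1) ↔ -3e^(t); 1/(s - 1)^2 ↔ t·e^(t); 3/(s - 1)^3 ↔ (3/2)t^2·e^(t).

f(t) = 3*t^2*exp(t)/2 + t*exp(t) - 3*exp(t)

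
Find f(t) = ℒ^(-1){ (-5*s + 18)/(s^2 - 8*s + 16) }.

Factor the denominator: s^2 - 8*s + 16 = (s - 4)^2.
Partial fraction decomposition gives [-5/(s - 4)] + [-2/(s - 4)^2].
Invert each term: -5/(s - 4) ↔ -5e^(4t); -2/(s - 4)^2 ↔ -2t·e^(4t).

f(t) = -2*t*exp(4*t) - 5*exp(4*t)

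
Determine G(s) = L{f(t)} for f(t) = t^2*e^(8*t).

G(s) = 2/(s - 8)^3

L{e^(8t)} = 1/(s - 8).
Then apply L{t^2·g(t)} = (-1)^2 d^2/ds^2[H(s)] with H(s) = 1/(s - 8):
differentiating 2 times and applying the sign gives 2/(s - 8)^3.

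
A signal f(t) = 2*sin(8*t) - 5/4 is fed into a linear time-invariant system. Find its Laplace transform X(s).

X(s) = 16/(s^2 + 64) - 5/(4*s)

By linearity of the Laplace transform, transform each term separately.
(2)·[L{sin(8t)} = 8/(s^2 + 64)]; L{-5/4} = (-5/4)/s.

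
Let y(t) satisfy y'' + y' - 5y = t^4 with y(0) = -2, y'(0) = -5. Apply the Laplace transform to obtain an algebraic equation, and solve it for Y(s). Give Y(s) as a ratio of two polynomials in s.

Transform both sides with L{·}.
With L{y''} = s^2 Y - s·y(0) - y'(0) and L{y'} = sY - y(0), with y(0) = -2, y'(0) = -5: the LHS transforms to (s^2 + s - 5)Y - (-2*s - 7).
The right side is L{t^4} = 24/s^5.
So (s^2 + s - 5)Y = 24/s^5 + (-2*s - 7).
Solve for Y(s) and write it as one ratio of polynomials.

Y(s) = (-2*s^6 - 7*s^5 + 24)/(s^7 + s^6 - 5*s^5)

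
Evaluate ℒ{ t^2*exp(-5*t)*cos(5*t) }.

2*(s + 5)*(s^2 + 10*s - 50)/(s^2 + 10*s + 50)^3

L{cos(5t)} = s/(s^2 + 25).
Multiplying by e^(-5t) shifts s → s + 5, so L{exp(-5*t)*cos(5*t)} = (s + 5)/((s + 5)^2 + 25).
Then apply L{t^2·g(t)} = (-1)^2 d^2/ds^2[G(s)] with G(s) = (s + 5)/((s + 5)^2 + 25):
differentiating 2 times and applying the sign gives 2*(s + 5)*(s^2 + 10*s - 50)/(s^2 + 10*s + 50)^3.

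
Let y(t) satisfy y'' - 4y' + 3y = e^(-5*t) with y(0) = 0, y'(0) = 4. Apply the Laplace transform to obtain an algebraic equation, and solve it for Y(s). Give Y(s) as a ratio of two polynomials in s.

Y(s) = (4*s + 21)/(s^3 + s^2 - 17*s + 15)

Laplace-transform each side.
The derivative rules (L{y''} = s^2 Y - s·y(0) - y'(0) and L{y'} = sY - y(0), with y(0) = 0, y'(0) = 4) turn the left side into (s^2 - 4*s + 3)Y - (4).
The right side is L{e^(-5*t)} = 1/(s + 5).
So (s^2 - 4*s + 3)Y = 1/(s + 5) + (4).
Solve for Y(s) and write it as one ratio of polynomials.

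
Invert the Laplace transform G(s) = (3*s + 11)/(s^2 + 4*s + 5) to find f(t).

Complete the square in the denominator: s^2 + 4*s + 5 = (s + 2)^2 + 1^2.
Split the numerator to match: 3*s + 11 = 3·(s + 2) + 5·1.
Invert each term: 3·(s + 2)/((s + 2)^2 + 1) ↔ 3e^(-2t)cos(t); 5·1/((s + 2)^2 + 1) ↔ 5e^(-2t)sin(t).

f(t) = 5*exp(-2*t)*sin(t) + 3*exp(-2*t)*cos(t)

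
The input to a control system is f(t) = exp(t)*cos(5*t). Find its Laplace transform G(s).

G(s) = (s - 1)/((s - 1)^2 + 25)

L{cos(5t)} = s/(s^2 + 25).
By the first shifting theorem, multiplying by e^(t) replaces s with s - 1.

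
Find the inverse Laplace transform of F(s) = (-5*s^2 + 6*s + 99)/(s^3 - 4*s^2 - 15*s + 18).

-exp(6*t) - 5*exp(t) + exp(-3*t)

Factor the denominator: s^3 - 4*s^2 - 15*s + 18 = (s - 6)*(s - 1)*(s + 3).
Partial fraction decomposition gives [-5/(s - 1)] + [1/(s + 3)] + [-1/(s - 6)].
Invert each term: -5/(s - 1) ↔ -5e^(t); 1/(s + 3) ↔ e^(-3t); -1/(s - 6) ↔ -e^(6t).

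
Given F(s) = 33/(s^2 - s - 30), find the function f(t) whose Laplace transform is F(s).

f(t) = 3*exp(6*t) - 3*exp(-5*t)

Factor the denominator: s^2 - s - 30 = (s - 6)*(s + 5).
Partial fraction decomposition gives [-3/(s + 5)] + [3/(s - 6)].
Invert each term: -3/(s + 5) ↔ -3e^(-5t); 3/(s - 6) ↔ 3e^(6t).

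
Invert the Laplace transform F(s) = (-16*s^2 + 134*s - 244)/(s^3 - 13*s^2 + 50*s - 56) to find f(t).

Factor the denominator: s^3 - 13*s^2 + 50*s - 56 = (s - 7)*(s - 4)*(s - 2).
Partial fraction decomposition gives [-4/(s - 2)] + [-6/(s - 4)] + [-6/(s - 7)].
Invert each term: -4/(s - 2) ↔ -4e^(2t); -6/(s - 4) ↔ -6e^(4t); -6/(s - 7) ↔ -6e^(7t).

f(t) = -6*exp(7*t) - 6*exp(4*t) - 4*exp(2*t)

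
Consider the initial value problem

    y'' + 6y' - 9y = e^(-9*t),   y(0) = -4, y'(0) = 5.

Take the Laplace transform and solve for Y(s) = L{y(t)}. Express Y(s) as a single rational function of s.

Y(s) = (-4*s^2 - 55*s - 170)/(s^3 + 15*s^2 + 45*s - 81)

Take the Laplace transform of both sides.
The derivative rules (L{y''} = s^2 Y - s·y(0) - y'(0) and L{y'} = sY - y(0), with y(0) = -4, y'(0) = 5) turn the left side into (s^2 + 6*s - 9)Y - (-4*s - 19).
The right side is L{e^(-9*t)} = 1/(s + 9).
So (s^2 + 6*s - 9)Y = 1/(s + 9) + (-4*s - 19).
Isolate Y and clear denominators.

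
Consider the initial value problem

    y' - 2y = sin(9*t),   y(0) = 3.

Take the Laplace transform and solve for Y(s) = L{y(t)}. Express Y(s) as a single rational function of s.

Apply the Laplace transform to the equation.
With L{y'} = sY - y(0) = sY - 3: the LHS transforms to (s - 2)Y - (3).
The right side is L{sin(9*t)} = 9/(s^2 + 81).
So (s - 2)Y = 9/(s^2 + 81) + (3).
Divide through and combine into a single rational function.

Y(s) = (3*s^2 + 252)/(s^3 - 2*s^2 + 81*s - 162)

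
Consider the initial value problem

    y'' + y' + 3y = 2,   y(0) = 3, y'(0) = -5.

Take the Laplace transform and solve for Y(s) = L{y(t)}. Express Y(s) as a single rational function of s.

Take the Laplace transform of both sides.
The derivative rules (L{y''} = s^2 Y - s·y(0) - y'(0) and L{y'} = sY - y(0), with y(0) = 3, y'(0) = -5) turn the left side into (s^2 + s + 3)Y - (3*s - 2).
The right side is L{2} = 2/s.
So (s^2 + s + 3)Y = 2/s + (3*s - 2).
Solve for Y(s) and write it as one ratio of polynomials.

Y(s) = (3*s^2 - 2*s + 2)/(s^3 + s^2 + 3*s)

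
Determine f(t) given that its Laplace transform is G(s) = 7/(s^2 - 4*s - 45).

f(t) = exp(2*t)*sinh(7*t)

Rewrite the denominator: s^2 - 4*s - 45 = (s - 2)^2 - 49.
The form in (s - 2) signals a first-shifting-theorem factor e^(2t).
Since L{sinh(7t)} = 7/(s^2 - 49), the inverse is e^(2*t)*sinh(7*t).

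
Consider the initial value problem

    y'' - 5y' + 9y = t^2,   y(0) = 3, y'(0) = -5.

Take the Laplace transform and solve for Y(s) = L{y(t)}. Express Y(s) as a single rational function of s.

Transform both sides with L{·}.
With L{y''} = s^2 Y - s·y(0) - y'(0) and L{y'} = sY - y(0), with y(0) = 3, y'(0) = -5: the LHS transforms to (s^2 - 5*s + 9)Y - (3*s - 20).
The right side is L{t^2} = 2/s^3.
So (s^2 - 5*s + 9)Y = 2/s^3 + (3*s - 20).
Solve for Y(s) and write it as one ratio of polynomials.

Y(s) = (3*s^4 - 20*s^3 + 2)/(s^5 - 5*s^4 + 9*s^3)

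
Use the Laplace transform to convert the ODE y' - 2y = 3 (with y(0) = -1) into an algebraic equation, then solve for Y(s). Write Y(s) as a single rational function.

Transform both sides with L{·}.
With L{y'} = sY - y(0) = sY - (-1): the LHS transforms to (s - 2)Y - (-1).
The right side is L{3} = 3/s.
So (s - 2)Y = 3/s + (-1).
Solve for Y(s) and write it as one ratio of polynomials.

Y(s) = (-s + 3)/(s^2 - 2*s)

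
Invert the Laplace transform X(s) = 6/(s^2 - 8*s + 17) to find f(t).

f(t) = 6*exp(4*t)*sin(t)

Rewrite the denominator: s^2 - 8*s + 17 = (s - 4)^2 + 1.
The form in (s - 4) signals a first-shifting-theorem factor e^(4t).
Since L{sin(t)} = 1/(s^2 + 1), the inverse is exp(4*t)*sin(t), scaled by 6.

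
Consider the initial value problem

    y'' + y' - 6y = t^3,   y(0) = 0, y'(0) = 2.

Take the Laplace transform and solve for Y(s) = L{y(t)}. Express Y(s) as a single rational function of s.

Y(s) = (2*s^4 + 6)/(s^6 + s^5 - 6*s^4)

Transform both sides with L{·}.
With L{y''} = s^2 Y - s·y(0) - y'(0) and L{y'} = sY - y(0), with y(0) = 0, y'(0) = 2: the LHS transforms to (s^2 + s - 6)Y - (2).
The right side is L{t^3} = 6/s^4.
So (s^2 + s - 6)Y = 6/s^4 + (2).
Divide through and combine into a single rational function.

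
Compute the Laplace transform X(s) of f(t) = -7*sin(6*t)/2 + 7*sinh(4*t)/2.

X(s) = -21/(s^2 + 36) + 14/(s^2 - 16)

By linearity of the Laplace transform, transform each term separately.
(7/2)·[L{sinh(4t)} = 4/(s^2 - 16)]; (-7/2)·[L{sin(6t)} = 6/(s^2 + 36)].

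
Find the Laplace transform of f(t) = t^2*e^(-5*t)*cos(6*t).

2*(s + 5)*(s^2 + 10*s - 83)/(s^2 + 10*s + 61)^3

L{cos(6t)} = s/(s^2 + 36).
Multiplying by e^(-5t) shifts s → s + 5, so L{e^(-5*t)*cos(6*t)} = (s + 5)/((s + 5)^2 + 36).
Then apply L{t^2·g(t)} = (-1)^2 d^2/ds^2[H(s)] with H(s) = (s + 5)/((s + 5)^2 + 36):
differentiating 2 times and applying the sign gives 2*(s + 5)*(s^2 + 10*s - 83)/(s^2 + 10*s + 61)^3.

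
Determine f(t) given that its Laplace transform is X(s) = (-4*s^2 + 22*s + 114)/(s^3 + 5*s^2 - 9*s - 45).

Factor the denominator: s^3 + 5*s^2 - 9*s - 45 = (s - 3)*(s + 3)*(s + 5).
Partial fraction decomposition gives [3/(s - 3)] + [-6/(s + 5)] + [-1/(s + 3)].
Invert each term: 3/(s - 3) ↔ 3e^(3t); -6/(s + 5) ↔ -6e^(-5t); -1/(s + 3) ↔ -e^(-3t).

f(t) = 3*exp(3*t) - exp(-3*t) - 6*exp(-5*t)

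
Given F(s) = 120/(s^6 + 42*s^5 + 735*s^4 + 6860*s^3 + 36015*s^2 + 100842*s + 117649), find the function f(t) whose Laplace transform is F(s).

Rewrite the denominator: s^6 + 42*s^5 + 735*s^4 + 6860*s^3 + 36015*s^2 + 100842*s + 117649 = (s + 7)^6.
The form in (s + 7) signals a first-shifting-theorem factor e^(-7t).
Since L{t^5} = 5!/s^6 = 120/s^6, the inverse is t^5*e^(-7*t).

f(t) = t^5*exp(-7*t)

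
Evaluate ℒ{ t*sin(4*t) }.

L{sin(4t)} = 4/(s^2 + 16).
Then apply L{t·g(t)} = -d/ds[G(s)] with G(s) = 4/(s^2 + 16):
differentiating 1 time and applying the sign gives 8*s/(s^2 + 16)^2.

8*s/(s^2 + 16)^2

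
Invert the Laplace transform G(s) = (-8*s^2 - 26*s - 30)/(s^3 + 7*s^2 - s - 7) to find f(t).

Factor the denominator: s^3 + 7*s^2 - s - 7 = (s - 1)*(s + 1)*(s + 7).
Partial fraction decomposition gives [1/(s + 1)] + [-4/(s - 1)] + [-5/(s + 7)].
Invert each term: 1/(s + 1) ↔ e^(-t); -4/(s - 1) ↔ -4e^(t); -5/(s + 7) ↔ -5e^(-7t).

f(t) = -4*exp(t) + exp(-t) - 5*exp(-7*t)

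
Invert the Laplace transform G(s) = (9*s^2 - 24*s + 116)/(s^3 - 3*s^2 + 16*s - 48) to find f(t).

Factor the denominator: s^3 - 3*s^2 + 16*s - 48 = (s - 3)*(s^2 + 16).
Partial fraction decomposition gives [5/(s - 3)] + [4*s/(s^2 + 16)] + [-12/(s^2 + 16)].
Invert each term: 5/(s - 3) ↔ 5e^(3t); 4·s/(s^2 + 16) ↔ 4cos(4t); -3·4/(s^2 + 16) ↔ -3sin(4t).

f(t) = 5*exp(3*t) - 3*sin(4*t) + 4*cos(4*t)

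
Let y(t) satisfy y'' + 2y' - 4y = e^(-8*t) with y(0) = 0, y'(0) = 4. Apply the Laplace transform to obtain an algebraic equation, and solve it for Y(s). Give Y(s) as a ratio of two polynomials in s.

Y(s) = (4*s + 33)/(s^3 + 10*s^2 + 12*s - 32)

Take the Laplace transform of both sides.
The derivative rules (L{y''} = s^2 Y - s·y(0) - y'(0) and L{y'} = sY - y(0), with y(0) = 0, y'(0) = 4) turn the left side into (s^2 + 2*s - 4)Y - (4).
The right side is L{e^(-8*t)} = 1/(s + 8).
So (s^2 + 2*s - 4)Y = 1/(s + 8) + (4).
Isolate Y and clear denominators.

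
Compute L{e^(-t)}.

L{e^(-t)} = 1/(s + 1).

1/(s + 1)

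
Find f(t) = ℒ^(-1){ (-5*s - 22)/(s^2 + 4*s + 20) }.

f(t) = -3*exp(-2*t)*sin(4*t) - 5*exp(-2*t)*cos(4*t)

Complete the square in the denominator: s^2 + 4*s + 20 = (s + 2)^2 + 4^2.
Split the numerator to match: -5*s - 22 = -5·(s + 2) - 3·4.
Invert each term: -5·(s + 2)/((s + 2)^2 + 16) ↔ -5e^(-2t)cos(4t); -3·4/((s + 2)^2 + 16) ↔ -3e^(-2t)sin(4t).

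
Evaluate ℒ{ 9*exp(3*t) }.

L{9} = 9/s.
By the first shifting theorem, multiplying by e^(3t) replaces s with s - 3.

9/(s - 3)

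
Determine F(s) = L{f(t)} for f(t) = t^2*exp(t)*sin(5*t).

F(s) = 10*(3*s^2 - 6*s - 22)/(s^2 - 2*s + 26)^3

L{sin(5t)} = 5/(s^2 + 25).
Multiplying by e^(t) shifts s → s - 1, so L{exp(t)*sin(5*t)} = 5/((s - 1)^2 + 25).
Then apply L{t^2·g(t)} = (-1)^2 d^2/ds^2[G(s)] with G(s) = 5/((s - 1)^2 + 25):
differentiating 2 times and applying the sign gives 10*(3*s^2 - 6*s - 22)/(s^2 - 2*s + 26)^3.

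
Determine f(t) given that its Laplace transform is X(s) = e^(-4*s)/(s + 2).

The factor e^(-4s) signals a time shift by c = 4 (second shifting theorem).
L{e^(-2t)} = 1/(s + 2), so L^-1{1/(s + 2)} = e^(-2*t).
Hence the inverse is u(t - 4) times that function evaluated at t - 4.

f(t) = Heaviside(t - 4)*(exp(-2*t + 8))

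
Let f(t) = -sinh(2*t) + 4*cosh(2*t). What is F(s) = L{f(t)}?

F(s) = 4*s/(s^2 - 4) - 2/(s^2 - 4)

The transform is linear, so treat each term independently.
(4)·[L{cosh(2t)} = s/(s^2 - 4)]; (-1)·[L{sinh(2t)} = 2/(s^2 - 4)].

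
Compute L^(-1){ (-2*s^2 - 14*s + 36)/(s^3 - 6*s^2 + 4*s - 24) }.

Factor the denominator: s^3 - 6*s^2 + 4*s - 24 = (s - 6)*(s^2 + 4).
Partial fraction decomposition gives [-3/(s - 6)] + [s/(s^2 + 4)] + [-8/(s^2 + 4)].
Invert each term: -3/(s - 6) ↔ -3e^(6t); 1·s/(s^2 + 4) ↔ cos(2t); -4·2/(s^2 + 4) ↔ -4sin(2t).

-3*exp(6*t) - 4*sin(2*t) + cos(2*t)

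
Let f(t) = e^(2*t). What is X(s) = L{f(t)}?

X(s) = 1/(s - 2)

L{1} = 1/s.
By the first shifting theorem, multiplying by e^(2t) replaces s with s - 2.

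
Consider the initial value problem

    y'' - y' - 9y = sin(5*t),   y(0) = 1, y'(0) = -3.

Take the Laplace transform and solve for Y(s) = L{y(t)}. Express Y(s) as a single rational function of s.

Y(s) = (s^3 - 4*s^2 + 25*s - 95)/(s^4 - s^3 + 16*s^2 - 25*s - 225)

Take the Laplace transform of both sides.
The derivative rules (L{y''} = s^2 Y - s·y(0) - y'(0) and L{y'} = sY - y(0), with y(0) = 1, y'(0) = -3) turn the left side into (s^2 - s - 9)Y - (s - 4).
The right side is L{sin(5*t)} = 5/(s^2 + 25).
So (s^2 - s - 9)Y = 5/(s^2 + 25) + (s - 4).
Solve for Y(s) and write it as one ratio of polynomials.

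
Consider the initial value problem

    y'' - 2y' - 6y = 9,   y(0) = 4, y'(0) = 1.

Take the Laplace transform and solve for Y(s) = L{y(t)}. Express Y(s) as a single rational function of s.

Y(s) = (4*s^2 - 7*s + 9)/(s^3 - 2*s^2 - 6*s)

Apply the Laplace transform to the equation.
Using L{y''} = s^2 Y - s·y(0) - y'(0) and L{y'} = sY - y(0), with y(0) = 4, y'(0) = 1, the left side becomes (s^2 - 2*s - 6)Y - (4*s - 7).
The right side is L{9} = 9/s.
So (s^2 - 2*s - 6)Y = 9/s + (4*s - 7).
Solve for Y(s) and write it as one ratio of polynomials.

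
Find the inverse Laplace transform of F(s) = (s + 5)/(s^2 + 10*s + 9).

Rewrite the denominator: s^2 + 10*s + 9 = (s + 5)^2 - 16.
The form in (s + 5) signals a first-shifting-theorem factor e^(-5t).
Since L{cosh(4t)} = s/(s^2 - 16), the inverse is e^(-5*t)*cosh(4*t).

exp(-5*t)*cosh(4*t)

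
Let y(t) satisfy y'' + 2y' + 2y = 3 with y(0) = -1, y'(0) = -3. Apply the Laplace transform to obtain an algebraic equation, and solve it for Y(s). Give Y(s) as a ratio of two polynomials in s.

Transform both sides with L{·}.
The derivative rules (L{y''} = s^2 Y - s·y(0) - y'(0) and L{y'} = sY - y(0), with y(0) = -1, y'(0) = -3) turn the left side into (s^2 + 2*s + 2)Y - (-s - 5).
The right side is L{3} = 3/s.
So (s^2 + 2*s + 2)Y = 3/s + (-s - 5).
Solve for Y(s) and write it as one ratio of polynomials.

Y(s) = (-s^2 - 5*s + 3)/(s^3 + 2*s^2 + 2*s)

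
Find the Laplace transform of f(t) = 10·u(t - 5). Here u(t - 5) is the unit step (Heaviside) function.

By the second shifting theorem, L{u(t - c)·g(t - c)} = e^(-cs)·G(s) with c = 5 and G(s) = L{g(t)}.
L{10} = 10/s.

10*exp(-5*s)/s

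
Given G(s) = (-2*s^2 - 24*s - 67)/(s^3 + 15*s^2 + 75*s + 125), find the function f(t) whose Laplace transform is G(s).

Factor the denominator: s^3 + 15*s^2 + 75*s + 125 = (s + 5)^3.
Partial fraction decomposition gives [-2/(s + 5)] + [-4/(s + 5)^2] + [3/(s + 5)^3].
Invert each term: -2/(s + 5) ↔ -2e^(-5t); -4/(s + 5)^2 ↔ -4t·e^(-5t); 3/(s + 5)^3 ↔ (3/2)t^2·e^(-5t).

f(t) = 3*t^2*exp(-5*t)/2 - 4*t*exp(-5*t) - 2*exp(-5*t)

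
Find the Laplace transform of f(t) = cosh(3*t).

L{cosh(3t)} = s/(s^2 - 9).

s/(s^2 - 9)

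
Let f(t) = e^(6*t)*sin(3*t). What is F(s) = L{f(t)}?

L{sin(3t)} = 3/(s^2 + 9).
By the first shifting theorem, multiplying by e^(6t) replaces s with s - 6.

F(s) = 3/((s - 6)^2 + 9)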